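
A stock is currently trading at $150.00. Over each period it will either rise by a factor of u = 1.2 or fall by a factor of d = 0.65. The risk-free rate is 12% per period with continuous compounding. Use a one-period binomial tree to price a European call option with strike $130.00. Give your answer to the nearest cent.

Risk-neutral probability p = (e^0.12 − 0.65)/(1.2 − 0.65) = 0.4775/0.5500 = 0.8682
Terminal stock prices: S_u = 180, S_d = 97.5
Terminal payoffs (S − K): max(50, 0) = 50, max(-32.5, 0) = 0
Node 0 (S = 150): V_0 = e^(−0.12)·[0.8682·50.0000 + 0.1318·0.0000] = 38.5002

$38.50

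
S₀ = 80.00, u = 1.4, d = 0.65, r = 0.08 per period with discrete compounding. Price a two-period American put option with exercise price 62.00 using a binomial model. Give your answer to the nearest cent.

Risk-neutral probability p = (1 + 0.08 − 0.65)/(1.4 − 0.65) = 0.4300/0.7500 = 0.5733
Terminal stock prices: S_uu = 156.8, S_ud = 72.8, S_dd = 33.8
Terminal payoffs (K − S): max(-94.8, 0) = 0, max(-10.8, 0) = 0, max(28.2, 0) = 28.2
Node u (S = 112): continuation = 1/1.08·[0.5733·0.0000 + 0.4267·0.0000] = 0.0000; exercise value = 0.0000 ≤ continuation, so V_u = 0.0000
Node d (S = 52): continuation = 1/1.08·[0.5733·0.0000 + 0.4267·28.2000] = 11.1407; exercise value = 10.0000 ≤ continuation, so V_d = 11.1407
Node 0 (S = 80): continuation = 1/1.08·[0.5733·0.0000 + 0.4267·11.1407] = 4.4013; exercise value = 0.0000 ≤ continuation, so V_0 = 4.4013

4.40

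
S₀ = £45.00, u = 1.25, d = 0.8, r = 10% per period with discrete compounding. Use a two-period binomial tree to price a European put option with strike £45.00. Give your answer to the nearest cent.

£1.49

Risk-neutral probability p = (1 + 0.1 − 0.8)/(1.25 − 0.8) = 0.3000/0.4500 = 0.6667
Terminal stock prices: S_uu = 70.31, S_ud = 45, S_dd = 28.8
Terminal payoffs (K − S): max(-25.31, 0) = 0, max(0, 0) = 0, max(16.2, 0) = 16.2
Node u (S = 56.25): V_u = 1/1.1·[0.6667·0.0000 + 0.3333·0.0000] = 0.0000
Node d (S = 36): V_d = 1/1.1·[0.6667·0.0000 + 0.3333·16.2000] = 4.9091
Node 0 (S = 45): V_0 = 1/1.1·[0.6667·0.0000 + 0.3333·4.9091] = 1.4876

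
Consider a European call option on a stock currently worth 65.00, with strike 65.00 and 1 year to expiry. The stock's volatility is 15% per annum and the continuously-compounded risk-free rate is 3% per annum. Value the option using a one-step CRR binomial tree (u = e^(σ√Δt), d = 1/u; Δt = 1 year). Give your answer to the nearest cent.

CRR parameters: u = e^(σ√Δt) = e^(0.15·√1) = 1.1618, d = 1/u = 0.8607
Per-period rate: rΔt = 0.03·1 = 0.03, so R = e^0.03 = 1.0305
Risk-neutral probability p = (e^0.03 − 0.8607)/(1.1618 − 0.8607) = 0.1697/0.3011 = 0.5637
Terminal stock prices: S_u = 75.52, S_d = 55.95
Terminal payoffs (S − K): max(10.52, 0) = 10.52, max(-9.054, 0) = 0
Node 0 (S = 65): V_0 = e^(−0.03)·[0.5637·10.5192 + 0.4363·0.0000] = 5.7545

5.75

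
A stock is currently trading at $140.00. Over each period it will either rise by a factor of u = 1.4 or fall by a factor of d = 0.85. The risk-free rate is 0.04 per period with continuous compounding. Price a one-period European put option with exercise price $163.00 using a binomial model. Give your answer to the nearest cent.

$27.61

Risk-neutral probability p = (e^0.04 − 0.85)/(1.4 − 0.85) = 0.1908/0.5500 = 0.3469
Terminal stock prices: S_u = 196, S_d = 119
Terminal payoffs (K − S): max(-33, 0) = 0, max(44, 0) = 44
Node 0 (S = 140): V_0 = e^(−0.04)·[0.3469·0.0000 + 0.6531·44.0000] = 27.6084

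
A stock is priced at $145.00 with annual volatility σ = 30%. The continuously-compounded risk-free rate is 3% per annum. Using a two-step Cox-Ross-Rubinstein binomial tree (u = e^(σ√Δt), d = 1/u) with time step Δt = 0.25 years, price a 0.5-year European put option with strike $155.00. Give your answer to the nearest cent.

$17.23

CRR parameters: u = e^(σ√Δt) = e^(0.3·√0.25) = 1.1618, d = 1/u = 0.8607
Per-period rate: rΔt = 0.03·0.25 = 0.0075, so R = e^0.0075 = 1.0075
Risk-neutral probability p = (e^0.0075 − 0.8607)/(1.1618 − 0.8607) = 0.1468/0.3011 = 0.4876
Terminal stock prices: S_uu = 195.7, S_ud = 145, S_dd = 107.4
Terminal payoffs (K − S): max(-40.73, 0) = 0, max(10, 0) = 10, max(47.58, 0) = 47.58
Node u (S = 168.5): V_u = e^(−0.0075)·[0.4876·0.0000 + 0.5124·10.0000] = 5.0860
Node d (S = 124.8): V_d = e^(−0.0075)·[0.4876·10.0000 + 0.5124·47.5814] = 29.0392
Node 0 (S = 145): V_0 = e^(−0.0075)·[0.4876·5.0860 + 0.5124·29.0392] = 17.2306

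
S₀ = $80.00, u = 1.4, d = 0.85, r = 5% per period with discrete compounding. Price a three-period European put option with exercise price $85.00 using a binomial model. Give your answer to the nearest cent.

Risk-neutral probability p = (1 + 0.05 − 0.85)/(1.4 − 0.85) = 0.2000/0.5500 = 0.3636
Terminal stock prices: S_uuu = 219.5, S_uud = 133.3, S_udd = 80.92, S_ddd = 49.13
Terminal payoffs (K − S): max(-134.5, 0) = 0, max(-48.28, 0) = 0, max(4.08, 0) = 4.08, max(35.87, 0) = 35.87
Node uu (S = 156.8): V_uu = 1/1.05·[0.3636·0.0000 + 0.6364·0.0000] = 0.0000
Node ud (S = 95.2): V_ud = 1/1.05·[0.3636·0.0000 + 0.6364·4.0800] = 2.4727
Node dd (S = 57.8): V_dd = 1/1.05·[0.3636·4.0800 + 0.6364·35.8700] = 23.1524
Node u (S = 112): V_u = 1/1.05·[0.3636·0.0000 + 0.6364·2.4727] = 1.4986
Node d (S = 68): V_d = 1/1.05·[0.3636·2.4727 + 0.6364·23.1524] = 14.8881
Node 0 (S = 80): V_0 = 1/1.05·[0.3636·1.4986 + 0.6364·14.8881] = 9.5421

$9.54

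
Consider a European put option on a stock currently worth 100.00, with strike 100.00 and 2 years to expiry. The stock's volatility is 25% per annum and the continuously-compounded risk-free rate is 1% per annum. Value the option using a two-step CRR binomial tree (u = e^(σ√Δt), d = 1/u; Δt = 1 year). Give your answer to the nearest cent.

11.34

CRR parameters: u = e^(σ√Δt) = e^(0.25·√1) = 1.2840, d = 1/u = 0.7788
Per-period rate: rΔt = 0.01·1 = 0.01, so R = e^0.01 = 1.0101
Risk-neutral probability p = (e^0.01 − 0.7788)/(1.2840 − 0.7788) = 0.2312/0.5052 = 0.4577
Terminal stock prices: S_uu = 164.9, S_ud = 100, S_dd = 60.65
Terminal payoffs (K − S): max(-64.87, 0) = 0, max(0, 0) = 0, max(39.35, 0) = 39.35
Node u (S = 128.4): V_u = e^(−0.01)·[0.4577·0.0000 + 0.5423·0.0000] = 0.0000
Node d (S = 77.88): V_d = e^(−0.01)·[0.4577·0.0000 + 0.5423·39.3469] = 21.1249
Node 0 (S = 100): V_0 = e^(−0.01)·[0.4577·0.0000 + 0.5423·21.1249] = 11.3417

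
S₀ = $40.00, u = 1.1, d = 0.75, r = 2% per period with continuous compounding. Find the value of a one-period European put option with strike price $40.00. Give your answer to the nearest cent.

$2.23

Risk-neutral probability p = (e^0.02 − 0.75)/(1.1 − 0.75) = 0.2702/0.3500 = 0.7720
Terminal stock prices: S_u = 44, S_d = 30
Terminal payoffs (K − S): max(-4, 0) = 0, max(10, 0) = 10
Node 0 (S = 40): V_0 = e^(−0.02)·[0.7720·0.0000 + 0.2280·10.0000] = 2.2348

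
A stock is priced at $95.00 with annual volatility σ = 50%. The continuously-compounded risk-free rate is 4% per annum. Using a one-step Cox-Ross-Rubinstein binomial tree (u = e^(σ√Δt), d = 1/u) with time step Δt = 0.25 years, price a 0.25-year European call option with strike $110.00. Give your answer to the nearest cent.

$5.43

CRR parameters: u = e^(σ√Δt) = e^(0.5·√0.25) = 1.2840, d = 1/u = 0.7788
Per-period rate: rΔt = 0.04·0.25 = 0.01, so R = e^0.01 = 1.0101
Risk-neutral probability p = (e^0.01 − 0.7788)/(1.2840 − 0.7788) = 0.2312/0.5052 = 0.4577
Terminal stock prices: S_u = 122, S_d = 73.99
Terminal payoffs (S − K): max(11.98, 0) = 11.98, max(-36.01, 0) = 0
Node 0 (S = 95): V_0 = e^(−0.01)·[0.4577·11.9824 + 0.5423·0.0000] = 5.4300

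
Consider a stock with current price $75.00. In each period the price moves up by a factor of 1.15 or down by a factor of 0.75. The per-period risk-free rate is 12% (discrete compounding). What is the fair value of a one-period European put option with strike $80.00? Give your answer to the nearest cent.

Risk-neutral probability p = (1 + 0.12 − 0.75)/(1.15 − 0.75) = 0.3700/0.4000 = 0.9250
Terminal stock prices: S_u = 86.25, S_d = 56.25
Terminal payoffs (K − S): max(-6.25, 0) = 0, max(23.75, 0) = 23.75
Node 0 (S = 75): V_0 = 1/1.12·[0.9250·0.0000 + 0.0750·23.7500] = 1.5904

$1.59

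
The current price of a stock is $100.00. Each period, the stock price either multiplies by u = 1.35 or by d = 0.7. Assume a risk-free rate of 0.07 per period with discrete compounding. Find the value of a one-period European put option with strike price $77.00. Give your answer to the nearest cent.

$2.82

Risk-neutral probability p = (1 + 0.07 − 0.7)/(1.35 − 0.7) = 0.3700/0.6500 = 0.5692
Terminal stock prices: S_u = 135, S_d = 70
Terminal payoffs (K − S): max(-58, 0) = 0, max(7, 0) = 7
Node 0 (S = 100): V_0 = 1/1.07·[0.5692·0.0000 + 0.4308·7.0000] = 2.8181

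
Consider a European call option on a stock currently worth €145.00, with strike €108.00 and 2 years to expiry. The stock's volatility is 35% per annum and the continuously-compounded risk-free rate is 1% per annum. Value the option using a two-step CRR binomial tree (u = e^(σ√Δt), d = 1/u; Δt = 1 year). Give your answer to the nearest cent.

CRR parameters: u = e^(σ√Δt) = e^(0.35·√1) = 1.4191, d = 1/u = 0.7047
Per-period rate: rΔt = 0.01·1 = 0.01, so R = e^0.01 = 1.0101
Risk-neutral probability p = (e^0.01 − 0.7047)/(1.4191 − 0.7047) = 0.3054/0.7144 = 0.4275
Terminal stock prices: S_uu = 292, S_ud = 145, S_dd = 72
Terminal payoffs (S − K): max(184, 0) = 184, max(37, 0) = 37, max(-36, 0) = 0
Node u (S = 205.8): V_u = e^(−0.01)·[0.4275·183.9941 + 0.5725·37.0000] = 98.8394
Node d (S = 102.2): V_d = e^(−0.01)·[0.4275·37.0000 + 0.5725·0.0000] = 15.6583
Node 0 (S = 145): V_0 = e^(−0.01)·[0.4275·98.8394 + 0.5725·15.6583] = 50.7046

€50.70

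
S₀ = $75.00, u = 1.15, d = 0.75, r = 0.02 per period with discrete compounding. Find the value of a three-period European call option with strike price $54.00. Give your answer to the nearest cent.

Risk-neutral probability p = (1 + 0.02 − 0.75)/(1.15 − 0.75) = 0.2700/0.4000 = 0.6750
Terminal stock prices: S_uuu = 114.1, S_uud = 74.39, S_udd = 48.52, S_ddd = 31.64
Terminal payoffs (S − K): max(60.07, 0) = 60.07, max(20.39, 0) = 20.39, max(-5.484, 0) = 0, max(-22.36, 0) = 0
Node uu (S = 99.19): V_uu = 1/1.02·[0.6750·60.0656 + 0.3250·20.3906] = 46.2463
Node ud (S = 64.69): V_ud = 1/1.02·[0.6750·20.3906 + 0.3250·0.0000] = 13.4938
Node dd (S = 42.19): V_dd = 1/1.02·[0.6750·0.0000 + 0.3250·0.0000] = 0.0000
Node u (S = 86.25): V_u = 1/1.02·[0.6750·46.2463 + 0.3250·13.4938] = 34.9037
Node d (S = 56.25): V_d = 1/1.02·[0.6750·13.4938 + 0.3250·0.0000] = 8.9297
Node 0 (S = 75): V_0 = 1/1.02·[0.6750·34.9037 + 0.3250·8.9297] = 25.9433

$25.94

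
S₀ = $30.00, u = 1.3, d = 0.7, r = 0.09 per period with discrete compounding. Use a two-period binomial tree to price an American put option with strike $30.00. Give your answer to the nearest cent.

Risk-neutral probability p = (1 + 0.09 − 0.7)/(1.3 − 0.7) = 0.3900/0.6000 = 0.6500
Terminal stock prices: S_uu = 50.7, S_ud = 27.3, S_dd = 14.7
Terminal payoffs (K − S): max(-20.7, 0) = 0, max(2.7, 0) = 2.7, max(15.3, 0) = 15.3
Node u (S = 39): continuation = 1/1.09·[0.6500·0.0000 + 0.3500·2.7000] = 0.8670; exercise value = 0.0000 ≤ continuation, so V_u = 0.8670
Node d (S = 21): continuation = 1/1.09·[0.6500·2.7000 + 0.3500·15.3000] = 6.5229; exercise value = 9.0000 > continuation, so V_d = 9.0000 (exercise)
Node 0 (S = 30): continuation = 1/1.09·[0.6500·0.8670 + 0.3500·9.0000] = 3.4069; exercise value = 0.0000 ≤ continuation, so V_0 = 3.4069

$3.41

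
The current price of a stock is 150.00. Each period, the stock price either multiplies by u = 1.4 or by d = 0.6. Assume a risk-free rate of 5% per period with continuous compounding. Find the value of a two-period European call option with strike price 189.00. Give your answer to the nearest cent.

30.23

Risk-neutral probability p = (e^0.05 − 0.6)/(1.4 − 0.6) = 0.4513/0.8000 = 0.5641
Terminal stock prices: S_uu = 294, S_ud = 126, S_dd = 54
Terminal payoffs (S − K): max(105, 0) = 105, max(-63, 0) = 0, max(-135, 0) = 0
Node u (S = 210): V_u = e^(−0.05)·[0.5641·105.0000 + 0.4359·0.0000] = 56.3407
Node d (S = 90): V_d = e^(−0.05)·[0.5641·0.0000 + 0.4359·0.0000] = 0.0000
Node 0 (S = 150): V_0 = e^(−0.05)·[0.5641·56.3407 + 0.4359·0.0000] = 30.2312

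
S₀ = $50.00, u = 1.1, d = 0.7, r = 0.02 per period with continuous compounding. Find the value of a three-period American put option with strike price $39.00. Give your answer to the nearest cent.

Risk-neutral probability p = (e^0.02 − 0.7)/(1.1 − 0.7) = 0.3202/0.4000 = 0.8005
Terminal stock prices: S_uuu = 66.55, S_uud = 42.35, S_udd = 26.95, S_ddd = 17.15
Terminal payoffs (K − S): max(-27.55, 0) = 0, max(-3.35, 0) = 0, max(12.05, 0) = 12.05, max(21.85, 0) = 21.85
Node uu (S = 60.5): continuation = e^(−0.02)·[0.8005·0.0000 + 0.1995·0.0000] = 0.0000; exercise value = 0.0000 ≤ continuation, so V_uu = 0.0000
Node ud (S = 38.5): continuation = e^(−0.02)·[0.8005·0.0000 + 0.1995·12.0500] = 2.3563; exercise value = 0.5000 ≤ continuation, so V_ud = 2.3563
Node dd (S = 24.5): continuation = e^(−0.02)·[0.8005·12.0500 + 0.1995·21.8500] = 13.7277; exercise value = 14.5000 > continuation, so V_dd = 14.5000 (exercise)
Node u (S = 55): continuation = e^(−0.02)·[0.8005·0.0000 + 0.1995·2.3563] = 0.4608; exercise value = 0.0000 ≤ continuation, so V_u = 0.4608
Node d (S = 35): continuation = e^(−0.02)·[0.8005·2.3563 + 0.1995·14.5000] = 4.6843; exercise value = 4.0000 ≤ continuation, so V_d = 4.6843
Node 0 (S = 50): continuation = e^(−0.02)·[0.8005·0.4608 + 0.1995·4.6843] = 1.2775; exercise value = 0.0000 ≤ continuation, so V_0 = 1.2775

$1.28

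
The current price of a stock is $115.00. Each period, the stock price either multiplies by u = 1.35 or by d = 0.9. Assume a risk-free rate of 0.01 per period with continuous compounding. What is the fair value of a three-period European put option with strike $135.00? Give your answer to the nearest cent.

Risk-neutral probability p = (e^0.01 − 0.9)/(1.35 − 0.9) = 0.1101/0.4500 = 0.2446
Terminal stock prices: S_uuu = 282.9, S_uud = 188.6, S_udd = 125.8, S_ddd = 83.84
Terminal payoffs (K − S): max(-147.9, 0) = 0, max(-53.63, 0) = 0, max(9.247, 0) = 9.247, max(51.16, 0) = 51.16
Node uu (S = 209.6): V_uu = e^(−0.01)·[0.2446·0.0000 + 0.7554·0.0000] = 0.0000
Node ud (S = 139.7): V_ud = e^(−0.01)·[0.2446·0.0000 + 0.7554·9.2475] = 6.9165
Node dd (S = 93.15): V_dd = e^(−0.01)·[0.2446·9.2475 + 0.7554·51.1650] = 40.5067
Node u (S = 155.2): V_u = e^(−0.01)·[0.2446·0.0000 + 0.7554·6.9165] = 5.1730
Node d (S = 103.5): V_d = e^(−0.01)·[0.2446·6.9165 + 0.7554·40.5067] = 31.9707
Node 0 (S = 115): V_0 = e^(−0.01)·[0.2446·5.1730 + 0.7554·31.9707] = 25.1643

$25.16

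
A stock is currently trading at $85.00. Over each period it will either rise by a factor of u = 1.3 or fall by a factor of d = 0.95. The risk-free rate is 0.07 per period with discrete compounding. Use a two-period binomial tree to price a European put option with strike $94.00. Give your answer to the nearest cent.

$6.52

Risk-neutral probability p = (1 + 0.07 − 0.95)/(1.3 − 0.95) = 0.1200/0.3500 = 0.3429
Terminal stock prices: S_uu = 143.7, S_ud = 105, S_dd = 76.71
Terminal payoffs (K − S): max(-49.65, 0) = 0, max(-10.97, 0) = 0, max(17.29, 0) = 17.29
Node u (S = 110.5): V_u = 1/1.07·[0.3429·0.0000 + 0.6571·0.0000] = 0.0000
Node d (S = 80.75): V_d = 1/1.07·[0.3429·0.0000 + 0.6571·17.2875] = 10.6172
Node 0 (S = 85): V_0 = 1/1.07·[0.3429·0.0000 + 0.6571·10.6172] = 6.5205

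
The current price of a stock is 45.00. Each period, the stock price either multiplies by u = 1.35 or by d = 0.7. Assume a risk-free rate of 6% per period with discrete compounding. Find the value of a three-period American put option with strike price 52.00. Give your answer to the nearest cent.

10.71

Risk-neutral probability p = (1 + 0.06 − 0.7)/(1.35 − 0.7) = 0.3600/0.6500 = 0.5538
Terminal stock prices: S_uuu = 110.7, S_uud = 57.41, S_udd = 29.77, S_ddd = 15.43
Terminal payoffs (K − S): max(-58.72, 0) = 0, max(-5.409, 0) = 0, max(22.23, 0) = 22.23, max(36.57, 0) = 36.57
Node uu (S = 82.01): continuation = 1/1.06·[0.5538·0.0000 + 0.4462·0.0000] = 0.0000; exercise value = 0.0000 ≤ continuation, so V_uu = 0.0000
Node ud (S = 42.53): continuation = 1/1.06·[0.5538·0.0000 + 0.4462·22.2325] = 9.3577; exercise value = 9.4750 > continuation, so V_ud = 9.4750 (exercise)
Node dd (S = 22.05): continuation = 1/1.06·[0.5538·22.2325 + 0.4462·36.5650] = 27.0066; exercise value = 29.9500 > continuation, so V_dd = 29.9500 (exercise)
Node u (S = 60.75): continuation = 1/1.06·[0.5538·0.0000 + 0.4462·9.4750] = 3.9880; exercise value = 0.0000 ≤ continuation, so V_u = 3.9880
Node d (S = 31.5): continuation = 1/1.06·[0.5538·9.4750 + 0.4462·29.9500] = 17.5566; exercise value = 20.5000 > continuation, so V_d = 20.5000 (exercise)
Node 0 (S = 45): continuation = 1/1.06·[0.5538·3.9880 + 0.4462·20.5000] = 10.7122; exercise value = 7.0000 ≤ continuation, so V_0 = 10.7122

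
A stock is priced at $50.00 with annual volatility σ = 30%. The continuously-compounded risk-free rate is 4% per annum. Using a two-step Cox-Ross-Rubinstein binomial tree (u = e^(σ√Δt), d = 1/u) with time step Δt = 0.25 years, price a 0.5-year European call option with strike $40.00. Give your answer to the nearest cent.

CRR parameters: u = e^(σ√Δt) = e^(0.3·√0.25) = 1.1618, d = 1/u = 0.8607
Per-period rate: rΔt = 0.04·0.25 = 0.01, so R = e^0.01 = 1.0101
Risk-neutral probability p = (e^0.01 − 0.8607)/(1.1618 − 0.8607) = 0.1493/0.3011 = 0.4959
Terminal stock prices: S_uu = 67.49, S_ud = 50, S_dd = 37.04
Terminal payoffs (S − K): max(27.49, 0) = 27.49, max(10, 0) = 10, max(-2.959, 0) = 0
Node u (S = 58.09): V_u = e^(−0.01)·[0.4959·27.4929 + 0.5041·10.0000] = 18.4897
Node d (S = 43.04): V_d = e^(−0.01)·[0.4959·10.0000 + 0.5041·0.0000] = 4.9101
Node 0 (S = 50): V_0 = e^(−0.01)·[0.4959·18.4897 + 0.5041·4.9101] = 11.5290

$11.53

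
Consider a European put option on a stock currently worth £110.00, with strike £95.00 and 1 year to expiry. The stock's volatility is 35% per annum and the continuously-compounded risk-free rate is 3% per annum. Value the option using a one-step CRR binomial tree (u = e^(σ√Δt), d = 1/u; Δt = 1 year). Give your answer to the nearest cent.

CRR parameters: u = e^(σ√Δt) = e^(0.35·√1) = 1.4191, d = 1/u = 0.7047
Per-period rate: rΔt = 0.03·1 = 0.03, so R = e^0.03 = 1.0305
Risk-neutral probability p = (e^0.03 − 0.7047)/(1.4191 − 0.7047) = 0.3258/0.7144 = 0.4560
Terminal stock prices: S_u = 156.1, S_d = 77.52
Terminal payoffs (K − S): max(-61.1, 0) = 0, max(17.48, 0) = 17.48
Node 0 (S = 110): V_0 = e^(−0.03)·[0.4560·0.0000 + 0.5440·17.4843] = 9.2301

£9.23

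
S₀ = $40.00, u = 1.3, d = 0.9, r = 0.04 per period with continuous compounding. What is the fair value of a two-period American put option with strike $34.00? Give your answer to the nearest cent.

Risk-neutral probability p = (e^0.04 − 0.9)/(1.3 − 0.9) = 0.1408/0.4000 = 0.3520
Terminal stock prices: S_uu = 67.6, S_ud = 46.8, S_dd = 32.4
Terminal payoffs (K − S): max(-33.6, 0) = 0, max(-12.8, 0) = 0, max(1.6, 0) = 1.6
Node u (S = 52): continuation = e^(−0.04)·[0.3520·0.0000 + 0.6480·0.0000] = 0.0000; exercise value = 0.0000 ≤ continuation, so V_u = 0.0000
Node d (S = 36): continuation = e^(−0.04)·[0.3520·0.0000 + 0.6480·1.6000] = 0.9961; exercise value = 0.0000 ≤ continuation, so V_d = 0.9961
Node 0 (S = 40): continuation = e^(−0.04)·[0.3520·0.0000 + 0.6480·0.9961] = 0.6201; exercise value = 0.0000 ≤ continuation, so V_0 = 0.6201

$0.62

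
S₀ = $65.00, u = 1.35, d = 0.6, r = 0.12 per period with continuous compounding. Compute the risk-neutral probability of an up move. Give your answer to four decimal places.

p = 0.7033

Risk-neutral probability p = (e^0.12 − 0.6)/(1.35 − 0.6) = 0.5275/0.7500 = 0.7033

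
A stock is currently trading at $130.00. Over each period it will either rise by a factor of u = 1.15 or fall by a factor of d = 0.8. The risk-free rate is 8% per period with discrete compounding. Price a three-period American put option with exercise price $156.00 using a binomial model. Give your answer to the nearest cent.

$26.00

Risk-neutral probability p = (1 + 0.08 − 0.8)/(1.15 − 0.8) = 0.2800/0.3500 = 0.8000
Terminal stock prices: S_uuu = 197.7, S_uud = 137.5, S_udd = 95.68, S_ddd = 66.56
Terminal payoffs (K − S): max(-41.71, 0) = 0, max(18.46, 0) = 18.46, max(60.32, 0) = 60.32, max(89.44, 0) = 89.44
Node uu (S = 171.9): continuation = 1/1.08·[0.8000·0.0000 + 0.2000·18.4600] = 3.4185; exercise value = 0.0000 ≤ continuation, so V_uu = 3.4185
Node ud (S = 119.6): continuation = 1/1.08·[0.8000·18.4600 + 0.2000·60.3200] = 24.8444; exercise value = 36.4000 > continuation, so V_ud = 36.4000 (exercise)
Node dd (S = 83.2): continuation = 1/1.08·[0.8000·60.3200 + 0.2000·89.4400] = 61.2444; exercise value = 72.8000 > continuation, so V_dd = 72.8000 (exercise)
Node u (S = 149.5): continuation = 1/1.08·[0.8000·3.4185 + 0.2000·36.4000] = 9.2730; exercise value = 6.5000 ≤ continuation, so V_u = 9.2730
Node d (S = 104): continuation = 1/1.08·[0.8000·36.4000 + 0.2000·72.8000] = 40.4444; exercise value = 52.0000 > continuation, so V_d = 52.0000 (exercise)
Node 0 (S = 130): continuation = 1/1.08·[0.8000·9.2730 + 0.2000·52.0000] = 16.4985; exercise value = 26.0000 > continuation, so V_0 = 26.0000 (exercise)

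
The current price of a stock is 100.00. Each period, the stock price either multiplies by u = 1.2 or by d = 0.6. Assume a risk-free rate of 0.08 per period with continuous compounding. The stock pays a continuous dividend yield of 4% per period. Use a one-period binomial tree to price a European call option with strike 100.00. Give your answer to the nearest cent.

Per-period risk-free factor R = e^0.08 = 1.0833; dividend-adjusted growth = e^(0.08−0.04) = 1.0408.
Risk-neutral probability p = (1.0408 − 0.6)/(1.2 − 0.6) = 0.4408/0.6000 = 0.7347
Terminal stock prices: S_u = 120, S_d = 60
Terminal payoffs (S − K): max(20, 0) = 20, max(-40, 0) = 0
Node 0 (S = 100): V_0 = e^(−0.08)·[0.7347·20.0000 + 0.2653·0.0000] = 13.5640

13.56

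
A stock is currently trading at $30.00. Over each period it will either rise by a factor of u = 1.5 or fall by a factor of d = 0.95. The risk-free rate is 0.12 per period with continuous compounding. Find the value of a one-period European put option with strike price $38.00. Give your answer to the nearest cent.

Risk-neutral probability p = (e^0.12 − 0.95)/(1.5 − 0.95) = 0.1775/0.5500 = 0.3227
Terminal stock prices: S_u = 45, S_d = 28.5
Terminal payoffs (K − S): max(-7, 0) = 0, max(9.5, 0) = 9.5
Node 0 (S = 30): V_0 = e^(−0.12)·[0.3227·0.0000 + 0.6773·9.5000] = 5.7066

$5.71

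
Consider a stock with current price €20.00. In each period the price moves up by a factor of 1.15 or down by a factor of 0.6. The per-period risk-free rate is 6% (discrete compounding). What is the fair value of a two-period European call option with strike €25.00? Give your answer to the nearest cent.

Risk-neutral probability p = (1 + 0.06 − 0.6)/(1.15 − 0.6) = 0.4600/0.5500 = 0.8364
Terminal stock prices: S_uu = 26.45, S_ud = 13.8, S_dd = 7.2
Terminal payoffs (S − K): max(1.45, 0) = 1.45, max(-11.2, 0) = 0, max(-17.8, 0) = 0
Node u (S = 23): V_u = 1/1.06·[0.8364·1.4500 + 0.1636·0.0000] = 1.1441
Node d (S = 12): V_d = 1/1.06·[0.8364·0.0000 + 0.1636·0.0000] = 0.0000
Node 0 (S = 20): V_0 = 1/1.06·[0.8364·1.1441 + 0.1636·0.0000] = 0.9027

€0.90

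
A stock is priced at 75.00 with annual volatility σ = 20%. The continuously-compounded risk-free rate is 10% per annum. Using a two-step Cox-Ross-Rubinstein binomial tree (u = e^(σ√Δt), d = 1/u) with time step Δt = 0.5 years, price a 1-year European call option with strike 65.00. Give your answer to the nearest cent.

17.15

CRR parameters: u = e^(σ√Δt) = e^(0.2·√0.5) = 1.1519, d = 1/u = 0.8681
Per-period rate: rΔt = 0.1·0.5 = 0.05, so R = e^0.05 = 1.0513
Risk-neutral probability p = (e^0.05 − 0.8681)/(1.1519 − 0.8681) = 0.1831/0.2838 = 0.6454
Terminal stock prices: S_uu = 99.52, S_ud = 75, S_dd = 56.52
Terminal payoffs (S − K): max(34.52, 0) = 34.52, max(10, 0) = 10, max(-8.477, 0) = 0
Node u (S = 86.39): V_u = e^(−0.05)·[0.6454·34.5172 + 0.3546·10.0000] = 24.5633
Node d (S = 65.11): V_d = e^(−0.05)·[0.6454·10.0000 + 0.3546·0.0000] = 6.1390
Node 0 (S = 75): V_0 = e^(−0.05)·[0.6454·24.5633 + 0.3546·6.1390] = 17.1502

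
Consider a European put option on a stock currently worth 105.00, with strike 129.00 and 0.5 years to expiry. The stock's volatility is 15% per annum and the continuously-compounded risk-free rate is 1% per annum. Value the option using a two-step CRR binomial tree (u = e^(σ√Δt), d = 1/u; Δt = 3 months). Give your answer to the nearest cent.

23.36

CRR parameters: u = e^(σ√Δt) = e^(0.15·√0.25) = 1.0779, d = 1/u = 0.9277
Per-period rate: rΔt = 0.01·0.25 = 0.0025, so R = e^0.0025 = 1.0025
Risk-neutral probability p = (e^0.0025 − 0.9277)/(1.0779 − 0.9277) = 0.0748/0.1501 = 0.4979
Terminal stock prices: S_uu = 122, S_ud = 105, S_dd = 90.37
Terminal payoffs (K − S): max(7.007, 0) = 7.007, max(24, 0) = 24, max(38.63, 0) = 38.63
Node u (S = 113.2): V_u = e^(−0.0025)·[0.4979·7.0074 + 0.5021·24.0000] = 15.5001
Node d (S = 97.41): V_d = e^(−0.0025)·[0.4979·24.0000 + 0.5021·38.6257] = 31.2648
Node 0 (S = 105): V_0 = e^(−0.0025)·[0.4979·15.5001 + 0.5021·31.2648] = 23.3566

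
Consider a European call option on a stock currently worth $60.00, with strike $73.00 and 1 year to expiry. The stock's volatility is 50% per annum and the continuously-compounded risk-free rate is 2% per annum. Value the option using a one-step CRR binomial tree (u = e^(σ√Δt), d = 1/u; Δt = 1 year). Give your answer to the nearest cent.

CRR parameters: u = e^(σ√Δt) = e^(0.5·√1) = 1.6487, d = 1/u = 0.6065
Per-period rate: rΔt = 0.02·1 = 0.02, so R = e^0.02 = 1.0202
Risk-neutral probability p = (e^0.02 − 0.6065)/(1.6487 − 0.6065) = 0.4137/1.0422 = 0.3969
Terminal stock prices: S_u = 98.92, S_d = 36.39
Terminal payoffs (S − K): max(25.92, 0) = 25.92, max(-36.61, 0) = 0
Node 0 (S = 60): V_0 = e^(−0.02)·[0.3969·25.9233 + 0.6031·0.0000] = 10.0858

$10.09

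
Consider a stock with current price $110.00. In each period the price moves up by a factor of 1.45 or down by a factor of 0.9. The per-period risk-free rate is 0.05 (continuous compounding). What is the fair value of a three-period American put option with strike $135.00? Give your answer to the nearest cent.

Risk-neutral probability p = (e^0.05 − 0.9)/(1.45 − 0.9) = 0.1513/0.5500 = 0.2750
Terminal stock prices: S_uuu = 335.3, S_uud = 208.1, S_udd = 129.2, S_ddd = 80.19
Terminal payoffs (K − S): max(-200.3, 0) = 0, max(-73.15, 0) = 0, max(5.805, 0) = 5.805, max(54.81, 0) = 54.81
Node uu (S = 231.3): continuation = e^(−0.05)·[0.2750·0.0000 + 0.7250·0.0000] = 0.0000; exercise value = 0.0000 ≤ continuation, so V_uu = 0.0000
Node ud (S = 143.6): continuation = e^(−0.05)·[0.2750·0.0000 + 0.7250·5.8050] = 4.0032; exercise value = 0.0000 ≤ continuation, so V_ud = 4.0032
Node dd (S = 89.1): continuation = e^(−0.05)·[0.2750·5.8050 + 0.7250·54.8100] = 39.3160; exercise value = 45.9000 > continuation, so V_dd = 45.9000 (exercise)
Node u (S = 159.5): continuation = e^(−0.05)·[0.2750·0.0000 + 0.7250·4.0032] = 2.7606; exercise value = 0.0000 ≤ continuation, so V_u = 2.7606
Node d (S = 99): continuation = e^(−0.05)·[0.2750·4.0032 + 0.7250·45.9000] = 32.7002; exercise value = 36.0000 > continuation, so V_d = 36.0000 (exercise)
Node 0 (S = 110): continuation = e^(−0.05)·[0.2750·2.7606 + 0.7250·36.0000] = 25.5480; exercise value = 25.0000 ≤ continuation, so V_0 = 25.5480

$25.55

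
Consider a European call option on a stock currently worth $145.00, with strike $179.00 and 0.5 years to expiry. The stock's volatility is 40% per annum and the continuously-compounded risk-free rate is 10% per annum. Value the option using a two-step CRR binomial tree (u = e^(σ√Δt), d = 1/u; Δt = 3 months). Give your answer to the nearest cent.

CRR parameters: u = e^(σ√Δt) = e^(0.4·√0.25) = 1.2214, d = 1/u = 0.8187
Per-period rate: rΔt = 0.1·0.25 = 0.025, so R = e^0.025 = 1.0253
Risk-neutral probability p = (e^0.025 − 0.8187)/(1.2214 − 0.8187) = 0.2066/0.4027 = 0.5130
Terminal stock prices: S_uu = 216.3, S_ud = 145, S_dd = 97.2
Terminal payoffs (S − K): max(37.31, 0) = 37.31, max(-34, 0) = 0, max(-81.8, 0) = 0
Node u (S = 177.1): V_u = e^(−0.025)·[0.5130·37.3146 + 0.4870·0.0000] = 18.6710
Node d (S = 118.7): V_d = e^(−0.025)·[0.5130·0.0000 + 0.4870·0.0000] = 0.0000
Node 0 (S = 145): V_0 = e^(−0.025)·[0.5130·18.6710 + 0.4870·0.0000] = 9.3423

$9.34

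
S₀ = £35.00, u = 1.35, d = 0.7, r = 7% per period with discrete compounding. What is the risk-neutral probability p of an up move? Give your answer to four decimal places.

Risk-neutral probability p = (1 + 0.07 − 0.7)/(1.35 − 0.7) = 0.3700/0.6500 = 0.5692

p = 0.5692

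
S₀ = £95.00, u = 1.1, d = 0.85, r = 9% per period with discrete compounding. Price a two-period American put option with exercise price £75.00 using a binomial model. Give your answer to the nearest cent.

Risk-neutral probability p = (1 + 0.09 − 0.85)/(1.1 − 0.85) = 0.2400/0.2500 = 0.9600
Terminal stock prices: S_uu = 115, S_ud = 88.83, S_dd = 68.64
Terminal payoffs (K − S): max(-39.95, 0) = 0, max(-13.83, 0) = 0, max(6.363, 0) = 6.363
Node u (S = 104.5): continuation = 1/1.09·[0.9600·0.0000 + 0.0400·0.0000] = 0.0000; exercise value = 0.0000 ≤ continuation, so V_u = 0.0000
Node d (S = 80.75): continuation = 1/1.09·[0.9600·0.0000 + 0.0400·6.3625] = 0.2335; exercise value = 0.0000 ≤ continuation, so V_d = 0.2335
Node 0 (S = 95): continuation = 1/1.09·[0.9600·0.0000 + 0.0400·0.2335] = 0.0086; exercise value = 0.0000 ≤ continuation, so V_0 = 0.0086

£0.01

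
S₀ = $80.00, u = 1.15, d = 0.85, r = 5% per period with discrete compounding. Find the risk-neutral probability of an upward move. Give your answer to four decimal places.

p = 0.6667

Risk-neutral probability p = (1 + 0.05 − 0.85)/(1.15 − 0.85) = 0.2000/0.3000 = 0.6667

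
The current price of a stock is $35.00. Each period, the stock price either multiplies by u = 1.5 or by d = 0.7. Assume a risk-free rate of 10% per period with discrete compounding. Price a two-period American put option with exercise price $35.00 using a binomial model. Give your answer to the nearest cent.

Risk-neutral probability p = (1 + 0.1 − 0.7)/(1.5 − 0.7) = 0.4000/0.8000 = 0.5000
Terminal stock prices: S_uu = 78.75, S_ud = 36.75, S_dd = 17.15
Terminal payoffs (K − S): max(-43.75, 0) = 0, max(-1.75, 0) = 0, max(17.85, 0) = 17.85
Node u (S = 52.5): continuation = 1/1.1·[0.5000·0.0000 + 0.5000·0.0000] = 0.0000; exercise value = 0.0000 ≤ continuation, so V_u = 0.0000
Node d (S = 24.5): continuation = 1/1.1·[0.5000·0.0000 + 0.5000·17.8500] = 8.1136; exercise value = 10.5000 > continuation, so V_d = 10.5000 (exercise)
Node 0 (S = 35): continuation = 1/1.1·[0.5000·0.0000 + 0.5000·10.5000] = 4.7727; exercise value = 0.0000 ≤ continuation, so V_0 = 4.7727

$4.77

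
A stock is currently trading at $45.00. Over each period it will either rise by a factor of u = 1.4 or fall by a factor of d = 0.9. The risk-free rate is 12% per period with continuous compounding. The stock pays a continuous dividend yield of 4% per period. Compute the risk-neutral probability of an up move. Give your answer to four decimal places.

Per-period risk-free factor R = e^0.12 = 1.1275; dividend-adjusted growth = e^(0.12−0.04) = 1.0833.
Risk-neutral probability p = (1.0833 − 0.9)/(1.4 − 0.9) = 0.1833/0.5000 = 0.3666

p = 0.3666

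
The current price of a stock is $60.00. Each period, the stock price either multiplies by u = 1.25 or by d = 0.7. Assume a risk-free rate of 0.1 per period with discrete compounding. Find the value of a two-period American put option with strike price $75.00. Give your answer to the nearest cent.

Risk-neutral probability p = (1 + 0.1 − 0.7)/(1.25 − 0.7) = 0.4000/0.5500 = 0.7273
Terminal stock prices: S_uu = 93.75, S_ud = 52.5, S_dd = 29.4
Terminal payoffs (K − S): max(-18.75, 0) = 0, max(22.5, 0) = 22.5, max(45.6, 0) = 45.6
Node u (S = 75): continuation = 1/1.1·[0.7273·0.0000 + 0.2727·22.5000] = 5.5785; exercise value = 0.0000 ≤ continuation, so V_u = 5.5785
Node d (S = 42): continuation = 1/1.1·[0.7273·22.5000 + 0.2727·45.6000] = 26.1818; exercise value = 33.0000 > continuation, so V_d = 33.0000 (exercise)
Node 0 (S = 60): continuation = 1/1.1·[0.7273·5.5785 + 0.2727·33.0000] = 11.8701; exercise value = 15.0000 > continuation, so V_0 = 15.0000 (exercise)

$15.00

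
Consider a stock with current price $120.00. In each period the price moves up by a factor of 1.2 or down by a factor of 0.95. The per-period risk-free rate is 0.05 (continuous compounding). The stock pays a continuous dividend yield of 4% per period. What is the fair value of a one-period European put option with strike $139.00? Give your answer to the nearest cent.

Per-period risk-free factor R = e^0.05 = 1.0513; dividend-adjusted growth = e^(0.05−0.04) = 1.0101.
Risk-neutral probability p = (1.0101 − 0.95)/(1.2 − 0.95) = 0.0601/0.2500 = 0.2402
Terminal stock prices: S_u = 144, S_d = 114
Terminal payoffs (K − S): max(-5, 0) = 0, max(25, 0) = 25
Node 0 (S = 120): V_0 = e^(−0.05)·[0.2402·0.0000 + 0.7598·25.0000] = 18.0686

$18.07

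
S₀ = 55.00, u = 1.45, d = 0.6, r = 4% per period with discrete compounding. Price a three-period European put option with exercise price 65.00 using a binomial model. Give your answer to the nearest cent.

Risk-neutral probability p = (1 + 0.04 − 0.6)/(1.45 − 0.6) = 0.4400/0.8500 = 0.5176
Terminal stock prices: S_uuu = 167.7, S_uud = 69.38, S_udd = 28.71, S_ddd = 11.88
Terminal payoffs (K − S): max(-102.7, 0) = 0, max(-4.382, 0) = 0, max(36.29, 0) = 36.29, max(53.12, 0) = 53.12
Node uu (S = 115.6): V_uu = 1/1.04·[0.5176·0.0000 + 0.4824·0.0000] = 0.0000
Node ud (S = 47.85): V_ud = 1/1.04·[0.5176·0.0000 + 0.4824·36.2900] = 16.8313
Node dd (S = 19.8): V_dd = 1/1.04·[0.5176·36.2900 + 0.4824·53.1200] = 42.7000
Node u (S = 79.75): V_u = 1/1.04·[0.5176·0.0000 + 0.4824·16.8313] = 7.8064
Node d (S = 33): V_d = 1/1.04·[0.5176·16.8313 + 0.4824·42.7000] = 28.1819
Node 0 (S = 55): V_0 = 1/1.04·[0.5176·7.8064 + 0.4824·28.1819] = 16.9563

16.96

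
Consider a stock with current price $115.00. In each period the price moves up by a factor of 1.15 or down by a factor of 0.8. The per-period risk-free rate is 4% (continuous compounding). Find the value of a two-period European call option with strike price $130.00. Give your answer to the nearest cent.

$9.65

Risk-neutral probability p = (e^0.04 − 0.8)/(1.15 − 0.8) = 0.2408/0.3500 = 0.6880
Terminal stock prices: S_uu = 152.1, S_ud = 105.8, S_dd = 73.6
Terminal payoffs (S − K): max(22.09, 0) = 22.09, max(-24.2, 0) = 0, max(-56.4, 0) = 0
Node u (S = 132.2): V_u = e^(−0.04)·[0.6880·22.0875 + 0.3120·0.0000] = 14.6010
Node d (S = 92): V_d = e^(−0.04)·[0.6880·0.0000 + 0.3120·0.0000] = 0.0000
Node 0 (S = 115): V_0 = e^(−0.04)·[0.6880·14.6010 + 0.3120·0.0000] = 9.6520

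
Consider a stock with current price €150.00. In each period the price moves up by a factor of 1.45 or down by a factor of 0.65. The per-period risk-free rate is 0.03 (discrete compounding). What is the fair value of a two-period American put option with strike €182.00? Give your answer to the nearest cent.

Risk-neutral probability p = (1 + 0.03 − 0.65)/(1.45 − 0.65) = 0.3800/0.8000 = 0.4750
Terminal stock prices: S_uu = 315.4, S_ud = 141.4, S_dd = 63.38
Terminal payoffs (K − S): max(-133.4, 0) = 0, max(40.62, 0) = 40.62, max(118.6, 0) = 118.6
Node u (S = 217.5): continuation = 1/1.03·[0.4750·0.0000 + 0.5250·40.6250] = 20.7069; exercise value = 0.0000 ≤ continuation, so V_u = 20.7069
Node d (S = 97.5): continuation = 1/1.03·[0.4750·40.6250 + 0.5250·118.6250] = 79.1990; exercise value = 84.5000 > continuation, so V_d = 84.5000 (exercise)
Node 0 (S = 150): continuation = 1/1.03·[0.4750·20.7069 + 0.5250·84.5000] = 52.6197; exercise value = 32.0000 ≤ continuation, so V_0 = 52.6197

€52.62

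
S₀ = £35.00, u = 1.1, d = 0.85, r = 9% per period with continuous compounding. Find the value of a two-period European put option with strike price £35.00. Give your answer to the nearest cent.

£0.09

Risk-neutral probability p = (e^0.09 − 0.85)/(1.1 − 0.85) = 0.2442/0.2500 = 0.9767
Terminal stock prices: S_uu = 42.35, S_ud = 32.73, S_dd = 25.29
Terminal payoffs (K − S): max(-7.35, 0) = 0, max(2.275, 0) = 2.275, max(9.713, 0) = 9.713
Node u (S = 38.5): V_u = e^(−0.09)·[0.9767·0.0000 + 0.0233·2.2750] = 0.0485
Node d (S = 29.75): V_d = e^(−0.09)·[0.9767·2.2750 + 0.0233·9.7125] = 2.2376
Node 0 (S = 35): V_0 = e^(−0.09)·[0.9767·0.0485 + 0.0233·2.2376] = 0.0909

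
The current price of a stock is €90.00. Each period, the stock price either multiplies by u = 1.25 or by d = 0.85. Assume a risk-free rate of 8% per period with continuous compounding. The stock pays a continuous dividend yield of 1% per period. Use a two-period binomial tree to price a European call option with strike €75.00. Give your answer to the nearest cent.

Per-period risk-free factor R = e^0.08 = 1.0833; dividend-adjusted growth = e^(0.08−0.01) = 1.0725.
Risk-neutral probability p = (1.0725 − 0.85)/(1.25 − 0.85) = 0.2225/0.4000 = 0.5563
Terminal stock prices: S_uu = 140.6, S_ud = 95.62, S_dd = 65.02
Terminal payoffs (S − K): max(65.62, 0) = 65.62, max(20.62, 0) = 20.62, max(-9.975, 0) = 0
Node u (S = 112.5): V_u = e^(−0.08)·[0.5563·65.6250 + 0.4437·20.6250] = 42.1469
Node d (S = 76.5): V_d = e^(−0.08)·[0.5563·20.6250 + 0.4437·0.0000] = 10.5910
Node 0 (S = 90): V_0 = e^(−0.08)·[0.5563·42.1469 + 0.4437·10.5910] = 25.9807

€25.98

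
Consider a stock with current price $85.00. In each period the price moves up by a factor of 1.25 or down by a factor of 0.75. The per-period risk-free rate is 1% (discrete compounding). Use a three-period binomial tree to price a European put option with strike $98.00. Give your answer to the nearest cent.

$20.01

Risk-neutral probability p = (1 + 0.01 − 0.75)/(1.25 − 0.75) = 0.2600/0.5000 = 0.5200
Terminal stock prices: S_uuu = 166, S_uud = 99.61, S_udd = 59.77, S_ddd = 35.86
Terminal payoffs (K − S): max(-68.02, 0) = 0, max(-1.609, 0) = 0, max(38.23, 0) = 38.23, max(62.14, 0) = 62.14
Node uu (S = 132.8): V_uu = 1/1.01·[0.5200·0.0000 + 0.4800·0.0000] = 0.0000
Node ud (S = 79.69): V_ud = 1/1.01·[0.5200·0.0000 + 0.4800·38.2344] = 18.1708
Node dd (S = 47.81): V_dd = 1/1.01·[0.5200·38.2344 + 0.4800·62.1406] = 49.2172
Node u (S = 106.2): V_u = 1/1.01·[0.5200·0.0000 + 0.4800·18.1708] = 8.6356
Node d (S = 63.75): V_d = 1/1.01·[0.5200·18.1708 + 0.4800·49.2172] = 32.7456
Node 0 (S = 85): V_0 = 1/1.01·[0.5200·8.6356 + 0.4800·32.7456] = 20.0083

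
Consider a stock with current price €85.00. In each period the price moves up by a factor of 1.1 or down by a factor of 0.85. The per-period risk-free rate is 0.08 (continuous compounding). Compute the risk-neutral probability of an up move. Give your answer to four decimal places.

Risk-neutral probability p = (e^0.08 − 0.85)/(1.1 − 0.85) = 0.2333/0.2500 = 0.9331

p = 0.9331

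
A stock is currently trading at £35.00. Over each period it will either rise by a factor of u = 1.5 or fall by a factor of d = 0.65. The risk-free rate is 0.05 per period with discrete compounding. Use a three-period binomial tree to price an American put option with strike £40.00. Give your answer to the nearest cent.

Risk-neutral probability p = (1 + 0.05 − 0.65)/(1.5 − 0.65) = 0.4000/0.8500 = 0.4706
Terminal stock prices: S_uuu = 118.1, S_uud = 51.19, S_udd = 22.18, S_ddd = 9.612
Terminal payoffs (K − S): max(-78.12, 0) = 0, max(-11.19, 0) = 0, max(17.82, 0) = 17.82, max(30.39, 0) = 30.39
Node uu (S = 78.75): continuation = 1/1.05·[0.4706·0.0000 + 0.5294·0.0000] = 0.0000; exercise value = 0.0000 ≤ continuation, so V_uu = 0.0000
Node ud (S = 34.12): continuation = 1/1.05·[0.4706·0.0000 + 0.5294·17.8187] = 8.9842; exercise value = 5.8750 ≤ continuation, so V_ud = 8.9842
Node dd (S = 14.79): continuation = 1/1.05·[0.4706·17.8187 + 0.5294·30.3881] = 23.3077; exercise value = 25.2125 > continuation, so V_dd = 25.2125 (exercise)
Node u (S = 52.5): continuation = 1/1.05·[0.4706·0.0000 + 0.5294·8.9842] = 4.5299; exercise value = 0.0000 ≤ continuation, so V_u = 4.5299
Node d (S = 22.75): continuation = 1/1.05·[0.4706·8.9842 + 0.5294·25.2125] = 16.7387; exercise value = 17.2500 > continuation, so V_d = 17.2500 (exercise)
Node 0 (S = 35): continuation = 1/1.05·[0.4706·4.5299 + 0.5294·17.2500] = 10.7277; exercise value = 5.0000 ≤ continuation, so V_0 = 10.7277

£10.73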